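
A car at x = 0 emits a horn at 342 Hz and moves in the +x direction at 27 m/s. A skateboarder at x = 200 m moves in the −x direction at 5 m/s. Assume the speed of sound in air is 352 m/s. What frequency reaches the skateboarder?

The observer lies on the +x side, so the source is heading toward the observer and the observer is heading toward the source.
Both move, so f' = f · (v + v_o)/(v − v_s).
f' = 342 × (352 + 5)/(352 − 27) = 342 × 357/325 ≈ 376 Hz.

376 Hz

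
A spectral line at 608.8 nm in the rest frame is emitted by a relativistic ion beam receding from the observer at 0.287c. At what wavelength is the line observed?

817.9 nm

Relativistic Doppler for wavelength: λ' = λ₀ · √((1 + β)/(1 − β)).
λ' = 608.8 × √(1.2870/0.7130) = 608.8 × 1.34352 ≈ 817.9 nm.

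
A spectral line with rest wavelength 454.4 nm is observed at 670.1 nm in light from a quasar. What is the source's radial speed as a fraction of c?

0.370

λ'/λ₀ = 1.4747 > 1 (redshift), so the source is receding.
λ'/λ₀ = √((1 + β)/(1 − β)) for a receding source ⇒ β = (r² − 1)/(r² + 1) with r = λ'/λ₀.
β = (2.1747 − 1)/(2.1747 + 1) ≈ 0.370.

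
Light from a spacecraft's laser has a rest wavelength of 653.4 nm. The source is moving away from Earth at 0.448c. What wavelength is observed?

1058.3 nm

Relativistic Doppler for wavelength: λ' = λ₀ · √((1 + β)/(1 − β)).
λ' = 653.4 × √(1.4480/0.5520) = 653.4 × 1.61963 ≈ 1058.3 nm.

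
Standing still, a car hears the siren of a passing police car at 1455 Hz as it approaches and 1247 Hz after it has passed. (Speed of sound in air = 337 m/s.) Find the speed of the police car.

f₁/f₂ = (v + v_s)/(v − v_s), so v_s = v · (f₁ − f₂)/(f₁ + f₂).
v_s = 337 × (1455 − 1247)/(1455 + 1247) = 337 × 208/2702 ≈ 26 m/s.

26 m/s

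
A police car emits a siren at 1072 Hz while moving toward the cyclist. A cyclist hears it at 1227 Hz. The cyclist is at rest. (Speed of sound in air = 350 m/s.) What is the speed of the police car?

44 m/s

f' = f · v/(v − v_s) ⇒ v_s = v · |1 − f/f'|.
v_s = 350 × |1 − 1072/1227| = 350 × 0.1263 ≈ 44 m/s.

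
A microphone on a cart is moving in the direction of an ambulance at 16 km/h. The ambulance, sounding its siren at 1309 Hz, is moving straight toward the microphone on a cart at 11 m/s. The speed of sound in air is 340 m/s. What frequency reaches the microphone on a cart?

16 km/h = 4.444 m/s.
With source approaching and observer approaching, f' = f · (v + v_o)/(v − v_s).
f' = 1309 × (340 + 4.444)/(340 − 11) = 1309 × 344.44/329 ≈ 1370 Hz.

1370 Hz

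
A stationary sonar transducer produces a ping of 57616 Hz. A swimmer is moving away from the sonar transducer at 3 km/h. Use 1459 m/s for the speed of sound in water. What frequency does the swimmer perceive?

3 km/h = 0.8333 m/s.
Moving observer, stationary source: f' = f · (v − v_o)/v.
f' = 57616 × (1459 − 0.8333)/1459 = 57616 × 1458.2/1459 ≈ 57583 Hz.

57583 Hz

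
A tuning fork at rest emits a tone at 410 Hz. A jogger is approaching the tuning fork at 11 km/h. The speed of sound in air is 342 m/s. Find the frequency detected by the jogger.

11 km/h = 3.056 m/s.
Only the observer moves, toward the source, so f' = f · (v + v_o)/v.
f' = 410 × (342 + 3.056)/342 = 410 × 345.06/342 ≈ 414 Hz.

414 Hz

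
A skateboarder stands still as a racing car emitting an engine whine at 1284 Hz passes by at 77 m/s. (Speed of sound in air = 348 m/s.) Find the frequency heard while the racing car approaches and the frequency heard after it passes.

1649 Hz approaching; 1051 Hz receding

Approaching: f₁ = f · v/(v − v_s) = 1284 × 348/271 ≈ 1649 Hz.
Receding: f₂ = f · v/(v + v_s) = 1284 × 348/425 ≈ 1051 Hz.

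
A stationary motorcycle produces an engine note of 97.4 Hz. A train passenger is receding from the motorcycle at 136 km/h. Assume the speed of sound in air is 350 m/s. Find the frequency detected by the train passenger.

87 Hz

136 km/h = 37.78 m/s.
Only the observer moves, away from the source, so f' = f · (v − v_o)/v.
f' = 97.4 × (350 − 37.78)/350 = 97.4 × 312.22/350 ≈ 87 Hz.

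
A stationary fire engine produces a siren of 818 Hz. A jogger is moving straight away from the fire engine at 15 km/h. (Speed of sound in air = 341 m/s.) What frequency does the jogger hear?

15 km/h = 4.167 m/s.
Moving observer, stationary source: f' = f · (v − v_o)/v.
f' = 818 × (341 − 4.167)/341 = 818 × 336.83/341 ≈ 808 Hz.

808 Hz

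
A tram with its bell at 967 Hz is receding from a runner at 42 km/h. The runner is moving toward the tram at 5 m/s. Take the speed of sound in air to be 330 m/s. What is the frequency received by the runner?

948 Hz

42 km/h = 11.67 m/s.
With source receding and observer approaching, f' = f · (v + v_o)/(v + v_s).
f' = 967 × (330 + 5)/(330 + 11.67) = 967 × 335/341.67 ≈ 948 Hz.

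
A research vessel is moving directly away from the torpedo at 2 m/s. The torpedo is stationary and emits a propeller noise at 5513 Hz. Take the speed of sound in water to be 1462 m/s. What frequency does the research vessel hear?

Moving observer, stationary source: f' = f · (v − v_o)/v.
f' = 5513 × (1462 − 2)/1462 = 5513 × 1460/1462 ≈ 5505 Hz.

5505 Hz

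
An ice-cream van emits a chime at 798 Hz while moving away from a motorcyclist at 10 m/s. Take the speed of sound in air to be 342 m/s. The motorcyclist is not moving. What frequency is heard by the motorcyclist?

Only the source moves, away from the listener, so f' = f · v/(v + v_s).
f' = 798 × 342/(342 + 10) = 798 × 342/352 ≈ 775 Hz.

775 Hz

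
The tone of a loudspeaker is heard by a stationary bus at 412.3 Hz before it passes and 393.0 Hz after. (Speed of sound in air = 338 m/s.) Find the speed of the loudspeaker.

8.1 m/s

f₁/f₂ = (v + v_s)/(v − v_s), so v_s = v · (f₁ − f₂)/(f₁ + f₂).
v_s = 338 × (412.3 − 393.0)/(412.3 + 393.0) = 338 × 19.3/805.3 ≈ 8.1 m/s.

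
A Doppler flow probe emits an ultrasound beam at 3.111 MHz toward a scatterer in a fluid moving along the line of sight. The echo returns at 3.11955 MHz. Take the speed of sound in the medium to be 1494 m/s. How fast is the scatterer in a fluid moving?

Double Doppler shift off a moving reflector: f₂ = f₀ · (v + u)/(v − u) (u > 0 toward emitter).
Rearranging, u = v · (f₂ − f₀)/(f₂ + f₀) = 1494 × 0.00855/6.23055 ≈ 2.05 m/s.
So the scatterer in a fluid is moving at 2.05 m/s toward the emitter.

2.05 m/s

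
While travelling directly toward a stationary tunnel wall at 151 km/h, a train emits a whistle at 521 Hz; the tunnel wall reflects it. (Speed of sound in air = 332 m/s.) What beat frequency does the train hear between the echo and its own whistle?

151 Hz

151 km/h = 41.94 m/s.
The tunnel wall receives the sound from a moving source: f₁ = f₀ · v/(v − v_e) = 521 × 332/290.06 ≈ 596.3 Hz.
On the return leg the train is a moving observer: f₂ = f₁ · (v + v_e)/v = 596.3 × 373.94/332 ≈ 671.7 Hz.
Beat against the emitted tone: |f₂ − f₀| = 2v_e·f₀/(v − v_e) = 2 × 41.94 × 521/290.06 ≈ 151 Hz.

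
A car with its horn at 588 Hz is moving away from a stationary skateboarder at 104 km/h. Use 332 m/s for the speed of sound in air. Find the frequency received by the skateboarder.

104 km/h = 28.89 m/s.
Only the source moves, away from the listener, so f' = f · v/(v + v_s).
f' = 588 × 332/(332 + 28.89) = 588 × 332/360.9 ≈ 541 Hz.

541 Hz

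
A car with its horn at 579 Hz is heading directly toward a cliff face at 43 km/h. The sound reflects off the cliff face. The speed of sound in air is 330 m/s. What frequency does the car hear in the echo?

43 km/h = 11.94 m/s.
The cliff face receives the sound from a moving source: f₁ = f₀ · v/(v − v_e) = 579 × 330/318.06 ≈ 601 Hz.
On the return leg the car is a moving observer: f₂ = f₁ · (v + v_e)/v = 601 × 341.94/330 ≈ 622 Hz.
Equivalently f₂ = f₀ · (v + v_e)/(v − v_e).

622 Hz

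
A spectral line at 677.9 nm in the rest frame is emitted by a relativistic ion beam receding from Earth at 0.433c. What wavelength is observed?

1077.7 nm

Relativistic Doppler for wavelength: λ' = λ₀ · √((1 + β)/(1 − β)).
λ' = 677.9 × √(1.4330/0.5670) = 677.9 × 1.58976 ≈ 1077.7 nm.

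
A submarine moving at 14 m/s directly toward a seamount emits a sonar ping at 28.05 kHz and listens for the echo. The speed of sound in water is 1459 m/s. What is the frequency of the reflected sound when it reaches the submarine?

28.6 kHz

The seamount receives the sound from a moving source: f₁ = f₀ · v/(v − v_e) = 28.05 × 1459/1445 ≈ 28.3 kHz.
On the return leg the submarine is a moving observer: f₂ = f₁ · (v + v_e)/v = 28.3 × 1473/1459 ≈ 28.6 kHz.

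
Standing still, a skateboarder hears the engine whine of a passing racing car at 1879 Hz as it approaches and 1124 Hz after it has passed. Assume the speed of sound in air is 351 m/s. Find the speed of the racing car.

88 m/s

f₁/f₂ = (v + v_s)/(v − v_s), so v_s = v · (f₁ − f₂)/(f₁ + f₂).
v_s = 351 × (1879 − 1124)/(1879 + 1124) = 351 × 755/3003 ≈ 88 m/s.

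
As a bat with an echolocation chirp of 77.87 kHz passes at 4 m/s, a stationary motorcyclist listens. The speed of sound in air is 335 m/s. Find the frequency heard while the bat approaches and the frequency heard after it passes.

78.8 kHz approaching; 77.0 kHz receding

Approaching: f₁ = f · v/(v − v_s) = 77.87 × 335/331 ≈ 78.8 kHz.
Receding: f₂ = f · v/(v + v_s) = 77.87 × 335/339 ≈ 77.0 kHz.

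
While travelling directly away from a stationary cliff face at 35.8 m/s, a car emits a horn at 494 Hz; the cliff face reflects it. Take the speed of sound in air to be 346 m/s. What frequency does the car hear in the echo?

401 Hz

The cliff face receives the sound from a moving source: f₁ = f₀ · v/(v + v_e) = 494 × 346/381.8 ≈ 448 Hz.
On the return leg the car is a moving observer: f₂ = f₁ · (v − v_e)/v = 448 × 310.2/346 ≈ 401 Hz.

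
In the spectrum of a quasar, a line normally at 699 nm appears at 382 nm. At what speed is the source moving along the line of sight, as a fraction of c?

0.540c

λ'/λ₀ = 0.5465 < 1 (blueshift), so the source is approaching.
λ'/λ₀ = √((1 − β)/(1 + β)) for an approaching source ⇒ β = (1 − r²)/(1 + r²) with r = λ'/λ₀.
β = (1 − 0.2987)/(1 + 0.2987) ≈ 0.540.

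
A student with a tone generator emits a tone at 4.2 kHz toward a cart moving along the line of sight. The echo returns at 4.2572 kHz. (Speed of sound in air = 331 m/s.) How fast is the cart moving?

Double Doppler shift off a moving reflector: f₂ = f₀ · (v + u)/(v − u) (u > 0 toward emitter).
Rearranging, u = v · (f₂ − f₀)/(f₂ + f₀) = 331 × 0.0572/8.4572 ≈ 2.24 m/s.
So the cart is moving at 2.24 m/s toward the emitter.

2.24 m/s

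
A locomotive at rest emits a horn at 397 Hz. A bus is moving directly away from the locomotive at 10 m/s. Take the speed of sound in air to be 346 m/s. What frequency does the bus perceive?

Moving observer, stationary source: f' = f · (v − v_o)/v.
f' = 397 × (346 − 10)/346 = 397 × 336/346 ≈ 386 Hz.

386 Hz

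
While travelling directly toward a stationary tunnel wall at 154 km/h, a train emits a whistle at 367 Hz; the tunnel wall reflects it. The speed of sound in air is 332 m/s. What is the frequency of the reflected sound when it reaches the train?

476 Hz

154 km/h = 42.78 m/s.
The tunnel wall receives the sound from a moving source: f₁ = f₀ · v/(v − v_e) = 367 × 332/289.22 ≈ 421 Hz.
On the return leg the train is a moving observer: f₂ = f₁ · (v + v_e)/v = 421 × 374.78/332 ≈ 476 Hz.
Equivalently f₂ = f₀ · (v + v_e)/(v − v_e).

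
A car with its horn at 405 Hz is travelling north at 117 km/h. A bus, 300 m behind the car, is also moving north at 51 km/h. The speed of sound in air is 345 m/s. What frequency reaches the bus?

117 km/h = 32.5 m/s; 51 km/h = 14.17 m/s.
The bus is behind, so the car is moving away from it while the bus is moving toward the car.
General Doppler shift: f' = f · (v + v_o)/(v + v_s).
f' = 405 × (345 + 14.17)/(345 + 32.5) = 405 × 359.17/377.5 ≈ 385 Hz.

385 Hz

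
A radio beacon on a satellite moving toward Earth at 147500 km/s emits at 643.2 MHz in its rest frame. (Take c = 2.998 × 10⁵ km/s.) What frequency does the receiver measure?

1102.3 MHz

β = v/c = 147500/299800 = 0.4920.
Relativistic Doppler for frequency: f' = f₀ · √((1 + β)/(1 − β)).
f' = 643.2 × √(1.4920/0.5080) = 643.2 × 1.71376 ≈ 1102.3 MHz.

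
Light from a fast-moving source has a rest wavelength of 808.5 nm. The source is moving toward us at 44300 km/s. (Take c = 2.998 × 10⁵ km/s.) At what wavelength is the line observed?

696.7 nm

β = v/c = 44300/299800 = 0.1478.
Relativistic Doppler for wavelength: λ' = λ₀ · √((1 − β)/(1 + β)).
λ' = 808.5 × √(0.8522/1.1478) = 808.5 × 0.86169 ≈ 696.7 nm.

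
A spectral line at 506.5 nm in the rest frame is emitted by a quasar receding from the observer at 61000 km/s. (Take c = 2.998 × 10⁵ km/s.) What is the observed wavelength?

β = v/c = 61000/299800 = 0.2035.
Relativistic Doppler for wavelength: λ' = λ₀ · √((1 + β)/(1 − β)).
λ' = 506.5 × √(1.2035/0.7965) = 506.5 × 1.22918 ≈ 622.6 nm.

622.6 nm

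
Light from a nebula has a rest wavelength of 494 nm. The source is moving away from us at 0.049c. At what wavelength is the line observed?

518.8 nm

Relativistic Doppler for wavelength: λ' = λ₀ · √((1 + β)/(1 − β)).
λ' = 494 × √(1.0490/0.9510) = 494 × 1.05026 ≈ 518.8 nm.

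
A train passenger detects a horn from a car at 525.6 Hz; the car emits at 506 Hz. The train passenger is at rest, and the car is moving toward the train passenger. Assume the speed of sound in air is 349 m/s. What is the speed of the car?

f' = f · v/(v − v_s) ⇒ v_s = v · |1 − f/f'|.
v_s = 349 × |1 − 506/525.6| = 349 × 0.03729 ≈ 13.0 m/s.

13.0 m/s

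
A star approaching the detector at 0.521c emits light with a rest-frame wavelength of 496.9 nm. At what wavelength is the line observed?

278.9 nm

Relativistic Doppler for wavelength: λ' = λ₀ · √((1 − β)/(1 + β)).
λ' = 496.9 × √(0.4790/1.5210) = 496.9 × 0.56118 ≈ 278.9 nm.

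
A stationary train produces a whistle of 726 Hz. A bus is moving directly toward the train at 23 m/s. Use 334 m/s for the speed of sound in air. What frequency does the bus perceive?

776 Hz

Moving observer, stationary source: f' = f · (v + v_o)/v.
f' = 726 × (334 + 23)/334 = 726 × 357/334 ≈ 776 Hz.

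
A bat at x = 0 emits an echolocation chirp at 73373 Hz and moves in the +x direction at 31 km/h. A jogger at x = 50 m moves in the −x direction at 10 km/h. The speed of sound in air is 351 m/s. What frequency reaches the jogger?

31 km/h = 8.611 m/s; 10 km/h = 2.778 m/s.
The observer lies on the +x side, so the source is heading toward the observer and the observer is heading toward the source.
With source approaching and observer approaching, f' = f · (v + v_o)/(v − v_s).
f' = 73373 × (351 + 2.778)/(351 − 8.611) = 73373 × 353.78/342.39 ≈ 75814 Hz.

75814 Hz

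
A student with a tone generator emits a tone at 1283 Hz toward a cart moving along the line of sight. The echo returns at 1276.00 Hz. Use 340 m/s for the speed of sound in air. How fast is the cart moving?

Double Doppler shift off a moving reflector: f₂ = f₀ · (v + u)/(v − u) (u > 0 toward emitter).
Rearranging, u = v · (f₂ − f₀)/(f₂ + f₀) = 340 × -7.00/2559.00 ≈ -0.93 m/s.
So the cart is moving at 0.93 m/s away from the emitter.

0.93 m/s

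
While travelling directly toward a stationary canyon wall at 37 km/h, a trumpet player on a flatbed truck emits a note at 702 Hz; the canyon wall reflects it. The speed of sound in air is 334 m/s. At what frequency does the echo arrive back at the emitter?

37 km/h = 10.28 m/s.
The canyon wall receives the sound from a moving source: f₁ = f₀ · v/(v − v_e) = 702 × 334/323.72 ≈ 724 Hz.
On the return leg the trumpet player on a flatbed truck is a moving observer: f₂ = f₁ · (v + v_e)/v = 724 × 344.28/334 ≈ 747 Hz.
Equivalently f₂ = f₀ · (v + v_e)/(v − v_e).

747 Hz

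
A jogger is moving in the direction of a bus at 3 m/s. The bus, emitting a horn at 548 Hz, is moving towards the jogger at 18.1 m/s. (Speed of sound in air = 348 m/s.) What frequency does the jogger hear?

583 Hz

General Doppler shift: f' = f · (v + v_o)/(v − v_s).
f' = 548 × (348 + 3)/(348 − 18.1) = 548 × 351/329.9 ≈ 583 Hz.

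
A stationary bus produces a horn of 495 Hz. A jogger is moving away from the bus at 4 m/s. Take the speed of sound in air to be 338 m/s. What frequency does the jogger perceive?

489 Hz

Moving observer, stationary source: f' = f · (v − v_o)/v.
f' = 495 × (338 − 4)/338 = 495 × 334/338 ≈ 489 Hz.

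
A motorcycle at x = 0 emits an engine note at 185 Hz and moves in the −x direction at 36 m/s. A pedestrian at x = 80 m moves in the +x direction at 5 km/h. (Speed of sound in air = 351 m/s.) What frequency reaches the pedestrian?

167 Hz

5 km/h = 1.389 m/s.
The observer lies on the +x side, so the source is heading away from the observer and the observer is heading away from the source.
General Doppler shift: f' = f · (v − v_o)/(v + v_s).
f' = 185 × (351 − 1.389)/(351 + 36) = 185 × 349.61/387 ≈ 167 Hz.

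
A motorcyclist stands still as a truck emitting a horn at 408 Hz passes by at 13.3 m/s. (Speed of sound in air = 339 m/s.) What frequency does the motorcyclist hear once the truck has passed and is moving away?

393 Hz

Receding: f₂ = f · v/(v + v_s) = 408 × 339/352.3 ≈ 393 Hz.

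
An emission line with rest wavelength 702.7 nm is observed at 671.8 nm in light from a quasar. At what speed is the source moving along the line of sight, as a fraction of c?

λ'/λ₀ = 0.9560 < 1 (blueshift), so the source is approaching.
λ'/λ₀ = √((1 − β)/(1 + β)) for an approaching source ⇒ β = (1 − r²)/(1 + r²) with r = λ'/λ₀.
β = (1 − 0.9140)/(1 + 0.9140) ≈ 0.045.

0.045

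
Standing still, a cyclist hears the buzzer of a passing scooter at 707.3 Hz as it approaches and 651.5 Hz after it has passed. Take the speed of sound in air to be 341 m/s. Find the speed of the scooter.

14.0 m/s

f₁/f₂ = (v + v_s)/(v − v_s), so v_s = v · (f₁ − f₂)/(f₁ + f₂).
v_s = 341 × (707.3 − 651.5)/(707.3 + 651.5) = 341 × 55.8/1358.8 ≈ 14.0 m/s.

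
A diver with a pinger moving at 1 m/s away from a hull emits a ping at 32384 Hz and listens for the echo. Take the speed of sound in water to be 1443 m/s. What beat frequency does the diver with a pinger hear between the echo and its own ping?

The hull receives the sound from a moving source: f₁ = f₀ · v/(v + v_e) = 32384 × 1443/1444 ≈ 32361.6 Hz.
On the return leg the diver with a pinger is a moving observer: f₂ = f₁ · (v − v_e)/v = 32361.6 × 1442/1443 ≈ 32339.1 Hz.
Beat against the emitted tone: |f₂ − f₀| = 2v_e·f₀/(v + v_e) = 2 × 1 × 32384/1444 ≈ 44.9 Hz.

44.9 Hz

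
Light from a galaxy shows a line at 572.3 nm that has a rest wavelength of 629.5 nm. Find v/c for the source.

λ'/λ₀ = 0.9091 < 1 (blueshift), so the source is approaching.
λ'/λ₀ = √((1 − β)/(1 + β)) for an approaching source ⇒ β = (1 − r²)/(1 + r²) with r = λ'/λ₀.
β = (1 − 0.8265)/(1 + 0.8265) ≈ 0.095.

0.095c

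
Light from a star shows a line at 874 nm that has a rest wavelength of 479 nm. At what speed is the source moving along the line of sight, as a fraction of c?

λ'/λ₀ = 1.8246 > 1 (redshift), so the source is receding.
λ'/λ₀ = √((1 + β)/(1 − β)) for a receding source ⇒ β = (r² − 1)/(r² + 1) with r = λ'/λ₀.
β = (3.3293 − 1)/(3.3293 + 1) ≈ 0.538.

0.538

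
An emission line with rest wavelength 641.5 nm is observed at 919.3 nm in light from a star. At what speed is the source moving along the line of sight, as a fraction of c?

0.345c

λ'/λ₀ = 1.4330 > 1 (redshift), so the source is receding.
λ'/λ₀ = √((1 + β)/(1 − β)) for a receding source ⇒ β = (r² − 1)/(r² + 1) with r = λ'/λ₀.
β = (2.0536 − 1)/(2.0536 + 1) ≈ 0.345.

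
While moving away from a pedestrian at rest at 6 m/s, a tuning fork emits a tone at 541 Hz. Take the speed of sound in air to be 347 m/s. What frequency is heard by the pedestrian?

Moving source, stationary observer: f' = f · v/(v + v_s) since the source is receding.
f' = 541 × 347/(347 + 6) = 541 × 347/353 ≈ 532 Hz.

532 Hz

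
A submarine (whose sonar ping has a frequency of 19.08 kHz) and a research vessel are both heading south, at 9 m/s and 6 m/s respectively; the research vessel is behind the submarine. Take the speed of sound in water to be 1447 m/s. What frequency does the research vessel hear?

The research vessel is behind, so the submarine is moving away from it while the research vessel is moving toward the submarine.
With source receding and observer approaching, f' = f · (v + v_o)/(v + v_s).
f' = 19.08 × (1447 + 6)/(1447 + 9) = 19.08 × 1453/1456 ≈ 19.04 kHz.

19.04 kHz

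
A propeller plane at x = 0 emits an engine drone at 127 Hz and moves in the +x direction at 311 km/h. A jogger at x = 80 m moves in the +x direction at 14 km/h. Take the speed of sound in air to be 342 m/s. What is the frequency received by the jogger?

168 Hz

311 km/h = 86.39 m/s; 14 km/h = 3.889 m/s.
The observer lies on the +x side, so the source is heading toward the observer and the observer is heading away from the source.
Both move, so f' = f · (v − v_o)/(v − v_s).
f' = 127 × (342 − 3.889)/(342 − 86.39) = 127 × 338.11/255.61 ≈ 168 Hz.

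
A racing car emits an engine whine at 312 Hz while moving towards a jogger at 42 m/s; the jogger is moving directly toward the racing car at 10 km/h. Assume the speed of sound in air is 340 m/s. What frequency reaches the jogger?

10 km/h = 2.778 m/s.
General Doppler shift: f' = f · (v + v_o)/(v − v_s).
f' = 312 × (340 + 2.778)/(340 − 42) = 312 × 342.78/298 ≈ 359 Hz.

359 Hz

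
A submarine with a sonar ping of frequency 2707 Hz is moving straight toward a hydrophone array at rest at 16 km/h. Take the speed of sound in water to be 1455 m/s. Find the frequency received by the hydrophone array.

2715 Hz

16 km/h = 4.444 m/s.
Only the source moves, toward the listener, so f' = f · v/(v − v_s).
f' = 2707 × 1455/(1455 − 4.444) = 2707 × 1455/1451 ≈ 2715 Hz.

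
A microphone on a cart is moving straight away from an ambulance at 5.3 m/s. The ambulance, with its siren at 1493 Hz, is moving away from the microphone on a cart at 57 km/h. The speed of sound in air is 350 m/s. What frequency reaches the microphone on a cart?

1407 Hz

57 km/h = 15.83 m/s.
Both move, so f' = f · (v − v_o)/(v + v_s).
f' = 1493 × (350 − 5.3)/(350 + 15.83) = 1493 × 344.7/365.83 ≈ 1407 Hz.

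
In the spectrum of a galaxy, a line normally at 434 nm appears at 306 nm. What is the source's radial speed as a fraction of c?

0.336c

λ'/λ₀ = 0.7051 < 1 (blueshift), so the source is approaching.
λ'/λ₀ = √((1 − β)/(1 + β)) for an approaching source ⇒ β = (1 − r²)/(1 + r²) with r = λ'/λ₀.
β = (1 − 0.4971)/(1 + 0.4971) ≈ 0.336.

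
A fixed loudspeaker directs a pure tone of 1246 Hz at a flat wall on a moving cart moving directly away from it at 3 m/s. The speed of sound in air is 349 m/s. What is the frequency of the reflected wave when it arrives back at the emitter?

1225 Hz

At the flat wall on a moving cart (a moving observer), f₁ = f₀ · (v − u)/v = 1246 × 346/349 ≈ 1235 Hz.
On reflection it acts as a source moving away from the stationary detector: f₂ = f₁ · v/(v + u) = 1235 × 349/352 ≈ 1225 Hz.
Equivalently f₂ = f₀ · (v − u)/(v + u).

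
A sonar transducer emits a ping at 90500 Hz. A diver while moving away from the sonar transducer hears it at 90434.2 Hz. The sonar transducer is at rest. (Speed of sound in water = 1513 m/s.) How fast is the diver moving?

f' = f · (v − v_o)/v ⇒ v_o = v · |f'/f − 1|.
v_o = 1513 × |90434.2/90500 − 1| = 1513 × 0.0007271 ≈ 1.10 m/s.

1.10 m/s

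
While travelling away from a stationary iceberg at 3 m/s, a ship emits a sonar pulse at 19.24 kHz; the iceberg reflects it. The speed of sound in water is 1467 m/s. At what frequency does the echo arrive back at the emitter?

19.16 kHz

The iceberg receives the sound from a moving source: f₁ = f₀ · v/(v + v_e) = 19.24 × 1467/1470 ≈ 19.20 kHz.
On the return leg the ship is a moving observer: f₂ = f₁ · (v − v_e)/v = 19.20 × 1464/1467 ≈ 19.16 kHz.
Equivalently f₂ = f₀ · (v − v_e)/(v + v_e).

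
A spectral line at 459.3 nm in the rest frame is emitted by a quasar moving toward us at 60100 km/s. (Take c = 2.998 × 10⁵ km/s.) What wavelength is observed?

β = v/c = 60100/299800 = 0.2005.
Relativistic Doppler for wavelength: λ' = λ₀ · √((1 − β)/(1 + β)).
λ' = 459.3 × √(0.7995/1.2005) = 459.3 × 0.81610 ≈ 374.8 nm.

374.8 nm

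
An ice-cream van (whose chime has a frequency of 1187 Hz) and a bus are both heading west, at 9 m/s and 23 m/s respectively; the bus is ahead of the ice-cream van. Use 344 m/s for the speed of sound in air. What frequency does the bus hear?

1137 Hz

The bus is ahead, so the ice-cream van is moving toward it while the bus is moving away from the ice-cream van.
Both move, so f' = f · (v − v_o)/(v − v_s).
f' = 1187 × (344 − 23)/(344 − 9) = 1187 × 321/335 ≈ 1137 Hz.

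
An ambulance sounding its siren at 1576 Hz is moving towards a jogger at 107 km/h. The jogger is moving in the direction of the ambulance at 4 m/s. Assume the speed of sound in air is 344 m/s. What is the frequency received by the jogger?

107 km/h = 29.72 m/s.
With source approaching and observer approaching, f' = f · (v + v_o)/(v − v_s).
f' = 1576 × (344 + 4)/(344 − 29.72) = 1576 × 348/314.28 ≈ 1745 Hz.

1745 Hz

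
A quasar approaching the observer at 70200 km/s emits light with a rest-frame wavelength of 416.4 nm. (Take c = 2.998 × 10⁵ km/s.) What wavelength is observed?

β = v/c = 70200/299800 = 0.2342.
Relativistic Doppler for wavelength: λ' = λ₀ · √((1 − β)/(1 + β)).
λ' = 416.4 × √(0.7658/1.2342) = 416.4 × 0.78774 ≈ 328.0 nm.

328.0 nm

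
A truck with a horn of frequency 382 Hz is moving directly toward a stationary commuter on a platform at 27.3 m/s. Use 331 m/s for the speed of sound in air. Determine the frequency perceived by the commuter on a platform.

Moving source, stationary observer: f' = f · v/(v − v_s) since the source is approaching.
f' = 382 × 331/(331 − 27.3) = 382 × 331/303.7 ≈ 416 Hz.

416 Hz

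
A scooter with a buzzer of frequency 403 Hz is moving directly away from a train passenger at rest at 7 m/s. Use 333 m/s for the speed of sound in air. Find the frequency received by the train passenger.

With the source moving away from a stationary observer, f' = f · v/(v + v_s).
f' = 403 × 333/(333 + 7) = 403 × 333/340 ≈ 395 Hz.

395 Hz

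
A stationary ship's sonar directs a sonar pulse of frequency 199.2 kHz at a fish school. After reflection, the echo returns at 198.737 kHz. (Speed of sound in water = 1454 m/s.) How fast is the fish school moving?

1.69 m/s

Double Doppler shift off a moving reflector: f₂ = f₀ · (v + u)/(v − u) (u > 0 toward emitter).
Rearranging, u = v · (f₂ − f₀)/(f₂ + f₀) = 1454 × -0.463/397.937 ≈ -1.69 m/s.
So the fish school is moving at 1.69 m/s away from the emitter.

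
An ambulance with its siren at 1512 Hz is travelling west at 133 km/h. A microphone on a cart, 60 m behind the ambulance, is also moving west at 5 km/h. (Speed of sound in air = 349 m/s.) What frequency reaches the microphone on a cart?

1373 Hz

133 km/h = 36.94 m/s; 5 km/h = 1.389 m/s.
The microphone on a cart is behind, so the ambulance is moving away from it while the microphone on a cart is moving toward the ambulance.
Both move, so f' = f · (v + v_o)/(v + v_s).
f' = 1512 × (349 + 1.389)/(349 + 36.94) = 1512 × 350.39/385.94 ≈ 1373 Hz.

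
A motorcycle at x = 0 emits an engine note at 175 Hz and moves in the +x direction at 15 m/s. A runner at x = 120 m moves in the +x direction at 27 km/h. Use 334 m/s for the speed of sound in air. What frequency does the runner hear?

179 Hz

27 km/h = 7.5 m/s.
The observer lies on the +x side, so the source is heading toward the observer and the observer is heading away from the source.
General Doppler shift: f' = f · (v − v_o)/(v − v_s).
f' = 175 × (334 − 7.5)/(334 − 15) = 175 × 326.5/319 ≈ 179 Hz.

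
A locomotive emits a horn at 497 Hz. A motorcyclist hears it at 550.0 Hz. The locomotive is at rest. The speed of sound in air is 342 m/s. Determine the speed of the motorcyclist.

f' > f, so the motorcyclist is approaching.
f' = f · (v + v_o)/v ⇒ v_o = v · |f'/f − 1|.
v_o = 342 × |550.0/497 − 1| = 342 × 0.1066 ≈ 36 m/s.

36 m/s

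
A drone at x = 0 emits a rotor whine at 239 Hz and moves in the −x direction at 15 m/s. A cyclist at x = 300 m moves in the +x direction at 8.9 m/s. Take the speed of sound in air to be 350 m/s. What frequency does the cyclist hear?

The observer lies on the +x side, so the source is heading away from the observer and the observer is heading away from the source.
With source receding and observer receding, f' = f · (v − v_o)/(v + v_s).
f' = 239 × (350 − 8.9)/(350 + 15) = 239 × 341.1/365 ≈ 223 Hz.

223 Hz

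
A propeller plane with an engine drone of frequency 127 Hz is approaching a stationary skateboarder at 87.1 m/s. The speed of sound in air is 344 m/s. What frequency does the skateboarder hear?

170 Hz

With the source moving toward a stationary observer, f' = f · v/(v − v_s).
f' = 127 × 344/(344 − 87.1) = 127 × 344/256.9 ≈ 170 Hz.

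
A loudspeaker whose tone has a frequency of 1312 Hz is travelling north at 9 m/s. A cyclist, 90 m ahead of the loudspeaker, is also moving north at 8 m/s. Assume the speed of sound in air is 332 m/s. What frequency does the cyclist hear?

1316 Hz

The cyclist is ahead, so the loudspeaker is moving toward it while the cyclist is moving away from the loudspeaker.
With source approaching and observer receding, f' = f · (v − v_o)/(v − v_s).
f' = 1312 × (332 − 8)/(332 − 9) = 1312 × 324/323 ≈ 1316 Hz.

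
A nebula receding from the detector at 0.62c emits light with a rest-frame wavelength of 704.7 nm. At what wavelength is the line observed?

1455.0 nm

Relativistic Doppler for wavelength: λ' = λ₀ · √((1 + β)/(1 − β)).
λ' = 704.7 × √(1.6200/0.3800) = 704.7 × 2.06474 ≈ 1455.0 nm.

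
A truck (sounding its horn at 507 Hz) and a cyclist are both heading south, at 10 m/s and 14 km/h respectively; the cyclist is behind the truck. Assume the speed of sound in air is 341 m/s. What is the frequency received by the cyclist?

498 Hz

14 km/h = 3.889 m/s.
The cyclist is behind, so the truck is moving away from it while the cyclist is moving toward the truck.
With source receding and observer approaching, f' = f · (v + v_o)/(v + v_s).
f' = 507 × (341 + 3.889)/(341 + 10) = 507 × 344.89/351 ≈ 498 Hz.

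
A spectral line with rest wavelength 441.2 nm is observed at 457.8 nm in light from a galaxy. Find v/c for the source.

0.037c

λ'/λ₀ = 1.0376 > 1 (redshift), so the source is receding.
λ'/λ₀ = √((1 + β)/(1 − β)) for a receding source ⇒ β = (r² − 1)/(r² + 1) with r = λ'/λ₀.
β = (1.0767 − 1)/(1.0767 + 1) ≈ 0.037.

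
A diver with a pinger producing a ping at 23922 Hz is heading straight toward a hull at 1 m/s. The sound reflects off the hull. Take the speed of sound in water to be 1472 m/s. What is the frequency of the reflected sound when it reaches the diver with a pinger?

23955 Hz

The hull receives the sound from a moving source: f₁ = f₀ · v/(v − v_e) = 23922 × 1472/1471 ≈ 23938 Hz.
On the return leg the diver with a pinger is a moving observer: f₂ = f₁ · (v + v_e)/v = 23938 × 1473/1472 ≈ 23955 Hz.
Equivalently f₂ = f₀ · (v + v_e)/(v − v_e).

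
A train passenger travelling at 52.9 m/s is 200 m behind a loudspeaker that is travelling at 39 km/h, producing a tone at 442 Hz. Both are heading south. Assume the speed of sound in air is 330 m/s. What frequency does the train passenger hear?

39 km/h = 10.83 m/s.
The train passenger is behind, so the loudspeaker is moving away from it while the train passenger is moving toward the loudspeaker.
Both move, so f' = f · (v + v_o)/(v + v_s).
f' = 442 × (330 + 52.9)/(330 + 10.83) = 442 × 382.9/340.83 ≈ 497 Hz.

497 Hz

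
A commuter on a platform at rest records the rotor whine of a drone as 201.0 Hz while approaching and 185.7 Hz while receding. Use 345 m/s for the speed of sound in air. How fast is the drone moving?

13.7 m/s

f₁/f₂ = (v + v_s)/(v − v_s), so v_s = v · (f₁ − f₂)/(f₁ + f₂).
v_s = 345 × (201.0 − 185.7)/(201.0 + 185.7) = 345 × 15.3/386.7 ≈ 13.7 m/s.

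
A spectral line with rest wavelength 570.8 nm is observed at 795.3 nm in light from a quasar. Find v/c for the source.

λ'/λ₀ = 1.3933 > 1 (redshift), so the source is receding.
λ'/λ₀ = √((1 + β)/(1 − β)) for a receding source ⇒ β = (r² − 1)/(r² + 1) with r = λ'/λ₀.
β = (1.9413 − 1)/(1.9413 + 1) ≈ 0.320.

0.320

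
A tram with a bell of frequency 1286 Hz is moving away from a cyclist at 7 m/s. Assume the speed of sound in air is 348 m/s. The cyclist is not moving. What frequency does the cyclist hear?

1261 Hz

Moving source, stationary observer: f' = f · v/(v + v_s) since the source is receding.
f' = 1286 × 348/(348 + 7) = 1286 × 348/355 ≈ 1261 Hz.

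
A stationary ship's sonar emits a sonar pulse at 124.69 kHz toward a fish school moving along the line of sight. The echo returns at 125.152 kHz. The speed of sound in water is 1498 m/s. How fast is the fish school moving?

2.77 m/s

Double Doppler shift off a moving reflector: f₂ = f₀ · (v + u)/(v − u) (u > 0 toward emitter).
Rearranging, u = v · (f₂ − f₀)/(f₂ + f₀) = 1498 × 0.462/249.842 ≈ 2.77 m/s.
So the fish school is moving at 2.77 m/s toward the emitter.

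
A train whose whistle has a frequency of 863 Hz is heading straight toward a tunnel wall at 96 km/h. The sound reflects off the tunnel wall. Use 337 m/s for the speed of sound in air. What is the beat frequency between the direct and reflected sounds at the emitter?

148 Hz

96 km/h = 26.67 m/s.
The tunnel wall receives the sound from a moving source: f₁ = f₀ · v/(v − v_e) = 863 × 337/310.33 ≈ 937.2 Hz.
On the return leg the train is a moving observer: f₂ = f₁ · (v + v_e)/v = 937.2 × 363.67/337 ≈ 1011.3 Hz.
Beat against the emitted tone: |f₂ − f₀| = 2v_e·f₀/(v − v_e) = 2 × 26.67 × 863/310.33 ≈ 148 Hz.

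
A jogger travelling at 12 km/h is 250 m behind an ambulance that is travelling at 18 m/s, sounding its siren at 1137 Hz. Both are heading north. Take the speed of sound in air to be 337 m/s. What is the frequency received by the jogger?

1090 Hz

12 km/h = 3.333 m/s.
The jogger is behind, so the ambulance is moving away from it while the jogger is moving toward the ambulance.
General Doppler shift: f' = f · (v + v_o)/(v + v_s).
f' = 1137 × (337 + 3.333)/(337 + 18) = 1137 × 340.33/355 ≈ 1090 Hz.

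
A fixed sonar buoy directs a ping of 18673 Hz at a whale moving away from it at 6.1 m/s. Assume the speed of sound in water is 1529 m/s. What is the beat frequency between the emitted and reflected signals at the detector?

At the whale (a moving observer), f₁ = f₀ · (v − u)/v = 18673 × 1522.9/1529 ≈ 18598.5 Hz.
The reflection then acts as a moving source: f₂ = f₁ · v/(v + u) ≈ 18524.6 Hz.
Equivalently f₂ = f₀ · (v − u)/(v + u).
Beat frequency: |f₂ − f₀| = 2u·f₀/(v + u) = 2 × 6.1 × 18673/1535.1 ≈ 148 Hz.

148 Hz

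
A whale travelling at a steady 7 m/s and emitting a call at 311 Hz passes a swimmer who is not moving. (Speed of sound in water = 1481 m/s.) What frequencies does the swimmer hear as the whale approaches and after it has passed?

312 Hz approaching; 310 Hz receding

Approaching: f₁ = f · v/(v − v_s) = 311 × 1481/1474 ≈ 312 Hz.
Receding: f₂ = f · v/(v + v_s) = 311 × 1481/1488 ≈ 310 Hz.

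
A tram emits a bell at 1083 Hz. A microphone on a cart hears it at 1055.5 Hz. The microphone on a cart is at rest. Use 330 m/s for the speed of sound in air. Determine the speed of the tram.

f' < f, so the tram is receding.
f' = f · v/(v + v_s) ⇒ v_s = v · |1 − f/f'|.
v_s = 330 × |1 − 1083/1055.5| = 330 × 0.02605 ≈ 8.6 m/s.

8.6 m/s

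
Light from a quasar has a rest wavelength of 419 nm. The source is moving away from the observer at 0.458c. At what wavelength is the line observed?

Relativistic Doppler for wavelength: λ' = λ₀ · √((1 + β)/(1 − β)).
λ' = 419 × √(1.4580/0.5420) = 419 × 1.64013 ≈ 687.2 nm.

687.2 nm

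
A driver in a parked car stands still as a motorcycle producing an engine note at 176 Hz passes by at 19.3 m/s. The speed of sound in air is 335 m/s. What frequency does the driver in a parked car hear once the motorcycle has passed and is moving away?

Receding: f₂ = f · v/(v + v_s) = 176 × 335/354.3 ≈ 166 Hz.

166 Hz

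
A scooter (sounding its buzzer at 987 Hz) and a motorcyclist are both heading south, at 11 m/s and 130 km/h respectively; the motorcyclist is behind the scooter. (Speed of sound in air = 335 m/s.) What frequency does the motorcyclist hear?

130 km/h = 36.11 m/s.
The motorcyclist is behind, so the scooter is moving away from it while the motorcyclist is moving toward the scooter.
With source receding and observer approaching, f' = f · (v + v_o)/(v + v_s).
f' = 987 × (335 + 36.11)/(335 + 11) = 987 × 371.11/346 ≈ 1059 Hz.

1059 Hz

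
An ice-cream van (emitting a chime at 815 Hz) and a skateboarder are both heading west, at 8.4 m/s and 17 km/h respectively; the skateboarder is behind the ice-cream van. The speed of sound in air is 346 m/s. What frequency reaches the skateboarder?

807 Hz

17 km/h = 4.722 m/s.
The skateboarder is behind, so the ice-cream van is moving away from it while the skateboarder is moving toward the ice-cream van.
Both move, so f' = f · (v + v_o)/(v + v_s).
f' = 815 × (346 + 4.722)/(346 + 8.4) = 815 × 350.72/354.4 ≈ 807 Hz.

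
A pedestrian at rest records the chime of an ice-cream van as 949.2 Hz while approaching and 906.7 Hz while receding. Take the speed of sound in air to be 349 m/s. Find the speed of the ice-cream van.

8.0 m/s

f₁/f₂ = (v + v_s)/(v − v_s), so v_s = v · (f₁ − f₂)/(f₁ + f₂).
v_s = 349 × (949.2 − 906.7)/(949.2 + 906.7) = 349 × 42.5/1855.9 ≈ 8.0 m/s.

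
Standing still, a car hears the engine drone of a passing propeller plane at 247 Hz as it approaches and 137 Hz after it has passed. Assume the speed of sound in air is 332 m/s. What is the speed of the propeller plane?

f₁/f₂ = (v + v_s)/(v − v_s), so v_s = v · (f₁ − f₂)/(f₁ + f₂).
v_s = 332 × (247 − 137)/(247 + 137) = 332 × 110/384 ≈ 95 m/s.

95 m/s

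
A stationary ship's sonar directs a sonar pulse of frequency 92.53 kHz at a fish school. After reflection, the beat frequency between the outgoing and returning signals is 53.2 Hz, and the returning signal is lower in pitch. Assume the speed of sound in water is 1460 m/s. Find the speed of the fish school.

Double Doppler shift off a moving reflector: f₂ = f₀ · (v + u)/(v − u) (u > 0 toward emitter).
Returning signal is lower, so f₂ = f₀ − Δf = 92530 − 53.2 = 92476.8 Hz.
Rearranging, u = v · (f₂ − f₀)/(f₂ + f₀) = 1460 × -53.2/185006.8 ≈ -0.42 m/s.
So the fish school is moving at 0.42 m/s away from the emitter.

0.42 m/s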